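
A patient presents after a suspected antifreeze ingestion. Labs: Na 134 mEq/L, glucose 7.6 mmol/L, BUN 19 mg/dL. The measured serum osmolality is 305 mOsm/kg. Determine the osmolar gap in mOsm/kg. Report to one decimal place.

Calculated osmolality = 2·Na + glucose + BUN/2.8
= 2·134 + 7.6 + 19/2.8
= 268 + 7.60 + 6.79
= 282.39 mOsm/kg ≈ 282.4 mOsm/kg
Osmolar gap = measured − calculated = 305 − 282.4 = 22.6 mOsm/kg

22.6 mOsm/kg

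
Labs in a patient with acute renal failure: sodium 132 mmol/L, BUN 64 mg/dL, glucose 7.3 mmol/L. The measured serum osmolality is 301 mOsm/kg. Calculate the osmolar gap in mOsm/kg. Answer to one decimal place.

Calculated osmolality = 2·Na + glucose + BUN/2.8
= 2·132 + 7.3 + 64/2.8
= 264 + 7.30 + 22.86
= 294.16 mOsm/kg ≈ 294.2 mOsm/kg
Osmolar gap = measured − calculated = 301 − 294.2 = 6.8 mOsm/kg

6.8 mOsm/kg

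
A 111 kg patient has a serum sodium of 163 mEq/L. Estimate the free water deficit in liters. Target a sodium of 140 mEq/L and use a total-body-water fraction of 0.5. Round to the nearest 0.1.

9.1 L

TBW = 0.5 · 111 = 55.5 L
Free water deficit = TBW · (Na/140 − 1)
= 55.5 · (163/140 − 1)
= 55.5 · 0.1643
= 9.12 L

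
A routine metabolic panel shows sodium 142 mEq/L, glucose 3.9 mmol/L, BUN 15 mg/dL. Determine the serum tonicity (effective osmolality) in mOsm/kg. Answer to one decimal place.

287.9 mOsm/kg

Effective osmolality excludes urea (freely permeant across cell membranes):
2·Na + glucose
= 2·142 + 3.9
= 284 + 3.9
= 287.9 mOsm/kg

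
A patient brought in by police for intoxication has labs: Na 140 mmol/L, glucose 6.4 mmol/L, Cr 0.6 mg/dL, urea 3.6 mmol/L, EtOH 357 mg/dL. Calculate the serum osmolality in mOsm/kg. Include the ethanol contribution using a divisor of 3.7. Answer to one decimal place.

386.5 mOsm/kg

Calculated osmolality = 2·Na + glucose + urea + ethanol/3.7
= 2·140 + 6.4 + 3.6 + 357/3.7
= 280 + 6.40 + 3.60 + 96.49
= 386.49 mOsm/kg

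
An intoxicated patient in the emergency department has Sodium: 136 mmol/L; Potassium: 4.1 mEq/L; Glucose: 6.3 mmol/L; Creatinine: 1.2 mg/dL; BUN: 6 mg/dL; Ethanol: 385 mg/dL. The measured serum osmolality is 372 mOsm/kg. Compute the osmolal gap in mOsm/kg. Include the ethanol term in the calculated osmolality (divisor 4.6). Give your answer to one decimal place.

Calculated osmolality = 2·Na + glucose + BUN/2.8 + ethanol/4.6
= 2·136 + 6.3 + 6/2.8 + 385/4.6
= 272 + 6.30 + 2.14 + 83.70
= 364.14 mOsm/kg ≈ 364.1 mOsm/kg
Osmolar gap = measured − calculated = 372 − 364.1 = 7.9 mOsm/kg

7.9 mOsm/kg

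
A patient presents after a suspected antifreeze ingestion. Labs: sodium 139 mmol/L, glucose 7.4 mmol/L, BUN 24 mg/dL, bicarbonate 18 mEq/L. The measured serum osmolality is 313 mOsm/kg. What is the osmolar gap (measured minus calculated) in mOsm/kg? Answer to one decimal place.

Calculated osmolality = 2·Na + glucose + BUN/2.8
= 2·139 + 7.4 + 24/2.8
= 278 + 7.40 + 8.57
= 293.97 mOsm/kg ≈ 294.0 mOsm/kg
Osmolar gap = measured − calculated = 313 − 294.0 = 19.0 mOsm/kg

19.0 mOsm/kg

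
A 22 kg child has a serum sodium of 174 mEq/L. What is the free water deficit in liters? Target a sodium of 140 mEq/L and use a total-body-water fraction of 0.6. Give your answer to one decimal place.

TBW = 0.6 · 22 = 13.2 L
Free water deficit = TBW · (Na/140 − 1)
= 13.2 · (174/140 − 1)
= 13.2 · 0.2429
= 3.21 L

3.2 L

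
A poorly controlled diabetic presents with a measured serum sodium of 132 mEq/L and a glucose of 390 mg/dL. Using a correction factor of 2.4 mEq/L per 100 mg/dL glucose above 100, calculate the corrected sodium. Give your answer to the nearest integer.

Corrected Na = measured Na + 2.4 · (glucose − 100)/100
= 132 + 2.4 · (390 − 100)/100
= 132 + 7
= 139 mEq/L

139 mEq/L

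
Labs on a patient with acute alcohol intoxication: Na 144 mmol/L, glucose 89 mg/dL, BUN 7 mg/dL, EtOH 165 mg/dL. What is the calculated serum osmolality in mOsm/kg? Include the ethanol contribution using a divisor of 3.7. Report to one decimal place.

Calculated osmolality = 2·Na + glucose/18 + BUN/2.8 + ethanol/3.7
= 2·144 + 89/18 + 7/2.8 + 165/3.7
= 288 + 4.94 + 2.50 + 44.59
= 340.03 mOsm/kg

340.0 mOsm/kg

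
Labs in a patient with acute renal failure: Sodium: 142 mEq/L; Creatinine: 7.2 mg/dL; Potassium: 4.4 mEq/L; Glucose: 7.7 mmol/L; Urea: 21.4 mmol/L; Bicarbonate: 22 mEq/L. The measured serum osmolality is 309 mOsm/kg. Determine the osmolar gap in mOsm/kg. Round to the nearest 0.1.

-4.1 mOsm/kg

Calculated osmolality = 2·Na + glucose + urea
= 2·142 + 7.7 + 21.4
= 284 + 7.70 + 21.40
= 313.1 mOsm/kg ≈ 313.1 mOsm/kg
Osmolar gap = measured − calculated = 309 − 313.1 = -4.1 mOsm/kg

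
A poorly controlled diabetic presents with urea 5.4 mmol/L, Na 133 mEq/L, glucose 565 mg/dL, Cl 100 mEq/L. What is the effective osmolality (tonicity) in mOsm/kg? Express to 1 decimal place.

Effective osmolality excludes urea (freely permeant across cell membranes):
2·Na + glucose/18
= 2·133 + 565/18
= 266 + 31.39
= 297.39 mOsm/kg

297.4 mOsm/kg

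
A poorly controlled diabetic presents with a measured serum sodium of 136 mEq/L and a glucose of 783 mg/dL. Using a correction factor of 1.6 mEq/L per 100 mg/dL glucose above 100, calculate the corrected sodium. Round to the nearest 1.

Corrected Na = measured Na + 1.6 · (glucose − 100)/100
= 136 + 1.6 · (783 − 100)/100
= 136 + 10.9
= 146.9 mEq/L

147 mEq/L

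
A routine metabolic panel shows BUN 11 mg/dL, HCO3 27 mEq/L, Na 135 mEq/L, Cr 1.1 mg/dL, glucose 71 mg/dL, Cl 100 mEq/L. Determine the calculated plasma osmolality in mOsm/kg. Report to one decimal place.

277.9 mOsm/kg

Calculated osmolality = 2·Na + glucose/18 + BUN/2.8
= 2·135 + 71/18 + 11/2.8
= 270 + 3.94 + 3.93
= 277.87 mOsm/kg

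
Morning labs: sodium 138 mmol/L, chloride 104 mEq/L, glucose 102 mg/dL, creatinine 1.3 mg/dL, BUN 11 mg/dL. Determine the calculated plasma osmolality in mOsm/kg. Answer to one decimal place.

Calculated osmolality = 2·Na + glucose/18 + BUN/2.8
= 2·138 + 102/18 + 11/2.8
= 276 + 5.67 + 3.93
= 285.6 mOsm/kg

285.6 mOsm/kg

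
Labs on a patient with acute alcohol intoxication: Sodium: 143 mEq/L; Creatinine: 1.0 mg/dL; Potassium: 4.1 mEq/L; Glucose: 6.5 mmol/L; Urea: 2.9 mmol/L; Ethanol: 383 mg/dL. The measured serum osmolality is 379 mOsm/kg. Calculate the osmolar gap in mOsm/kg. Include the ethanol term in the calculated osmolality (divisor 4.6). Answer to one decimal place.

Calculated osmolality = 2·Na + glucose + urea + ethanol/4.6
= 2·143 + 6.5 + 2.9 + 383/4.6
= 286 + 6.50 + 2.90 + 83.26
= 378.66 mOsm/kg ≈ 378.7 mOsm/kg
Osmolar gap = measured − calculated = 379 − 378.7 = 0.3 mOsm/kg

0.3 mOsm/kg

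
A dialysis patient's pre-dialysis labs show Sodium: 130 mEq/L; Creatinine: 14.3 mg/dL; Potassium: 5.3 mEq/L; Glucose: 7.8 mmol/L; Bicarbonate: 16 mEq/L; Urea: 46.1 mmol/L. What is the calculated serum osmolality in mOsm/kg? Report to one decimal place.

Calculated osmolality = 2·Na + glucose + urea
= 2·130 + 7.8 + 46.1
= 260 + 7.80 + 46.10
= 313.9 mOsm/kg

313.9 mOsm/kg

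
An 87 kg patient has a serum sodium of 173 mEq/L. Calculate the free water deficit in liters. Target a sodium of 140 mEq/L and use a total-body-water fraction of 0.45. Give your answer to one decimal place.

TBW = 0.45 · 87 = 39.15 L
Free water deficit = TBW · (Na/140 − 1)
= 39.15 · (173/140 − 1)
= 39.15 · 0.2357
= 9.23 L

9.2 L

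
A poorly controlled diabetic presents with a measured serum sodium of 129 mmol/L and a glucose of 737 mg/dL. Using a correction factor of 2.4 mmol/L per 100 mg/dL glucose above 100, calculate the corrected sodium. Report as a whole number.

Corrected Na = measured Na + 2.4 · (glucose − 100)/100
= 129 + 2.4 · (737 − 100)/100
= 129 + 15.3
= 144.3 mmol/L

144 mmol/L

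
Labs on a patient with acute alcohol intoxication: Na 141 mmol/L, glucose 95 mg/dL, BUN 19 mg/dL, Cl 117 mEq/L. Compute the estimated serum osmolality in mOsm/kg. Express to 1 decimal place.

294.1 mOsm/kg

Calculated osmolality = 2·Na + glucose/18 + BUN/2.8
= 2·141 + 95/18 + 19/2.8
= 282 + 5.28 + 6.79
= 294.07 mOsm/kg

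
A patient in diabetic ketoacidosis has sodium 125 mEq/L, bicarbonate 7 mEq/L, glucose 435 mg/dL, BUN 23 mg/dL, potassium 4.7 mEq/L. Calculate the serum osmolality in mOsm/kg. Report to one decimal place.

282.4 mOsm/kg

Calculated osmolality = 2·Na + glucose/18 + BUN/2.8
= 2·125 + 435/18 + 23/2.8
= 250 + 24.17 + 8.21
= 282.38 mOsm/kg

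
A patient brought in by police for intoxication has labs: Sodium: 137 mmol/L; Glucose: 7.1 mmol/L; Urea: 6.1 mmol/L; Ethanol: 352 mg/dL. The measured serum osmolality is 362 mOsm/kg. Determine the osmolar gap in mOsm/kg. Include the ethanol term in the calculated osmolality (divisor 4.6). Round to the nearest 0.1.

-1.7 mOsm/kg

Calculated osmolality = 2·Na + glucose + urea + ethanol/4.6
= 2·137 + 7.1 + 6.1 + 352/4.6
= 274 + 7.10 + 6.10 + 76.52
= 363.72 mOsm/kg ≈ 363.7 mOsm/kg
Osmolar gap = measured − calculated = 362 − 363.7 = -1.7 mOsm/kg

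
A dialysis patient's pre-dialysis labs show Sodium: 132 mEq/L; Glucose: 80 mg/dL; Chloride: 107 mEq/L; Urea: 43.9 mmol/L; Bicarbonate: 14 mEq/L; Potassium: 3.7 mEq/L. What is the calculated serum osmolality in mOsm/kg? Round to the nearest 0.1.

Calculated osmolality = 2·Na + glucose/18 + urea
= 2·132 + 80/18 + 43.9
= 264 + 4.44 + 43.90
= 312.34 mOsm/kg

312.3 mOsm/kg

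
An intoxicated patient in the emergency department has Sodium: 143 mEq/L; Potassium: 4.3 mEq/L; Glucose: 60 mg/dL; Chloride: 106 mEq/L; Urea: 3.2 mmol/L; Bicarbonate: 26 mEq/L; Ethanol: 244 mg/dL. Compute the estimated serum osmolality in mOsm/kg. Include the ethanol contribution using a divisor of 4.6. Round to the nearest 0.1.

345.6 mOsm/kg

Calculated osmolality = 2·Na + glucose/18 + urea + ethanol/4.6
= 2·143 + 60/18 + 3.2 + 244/4.6
= 286 + 3.33 + 3.20 + 53.04
= 345.57 mOsm/kg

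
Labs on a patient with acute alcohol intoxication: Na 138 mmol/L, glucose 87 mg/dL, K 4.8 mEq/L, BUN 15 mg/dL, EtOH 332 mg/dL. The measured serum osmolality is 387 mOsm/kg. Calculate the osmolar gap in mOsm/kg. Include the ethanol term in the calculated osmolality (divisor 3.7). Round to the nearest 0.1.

Calculated osmolality = 2·Na + glucose/18 + BUN/2.8 + ethanol/3.7
= 2·138 + 87/18 + 15/2.8 + 332/3.7
= 276 + 4.83 + 5.36 + 89.73
= 375.92 mOsm/kg ≈ 375.9 mOsm/kg
Osmolar gap = measured − calculated = 387 − 375.9 = 11.1 mOsm/kg

11.1 mOsm/kg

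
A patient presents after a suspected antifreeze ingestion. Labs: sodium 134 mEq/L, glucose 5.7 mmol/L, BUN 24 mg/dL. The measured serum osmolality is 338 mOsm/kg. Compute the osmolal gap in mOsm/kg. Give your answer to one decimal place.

55.7 mOsm/kg

Calculated osmolality = 2·Na + glucose + BUN/2.8
= 2·134 + 5.7 + 24/2.8
= 268 + 5.70 + 8.57
= 282.27 mOsm/kg ≈ 282.3 mOsm/kg
Osmolar gap = measured − calculated = 338 − 282.3 = 55.7 mOsm/kg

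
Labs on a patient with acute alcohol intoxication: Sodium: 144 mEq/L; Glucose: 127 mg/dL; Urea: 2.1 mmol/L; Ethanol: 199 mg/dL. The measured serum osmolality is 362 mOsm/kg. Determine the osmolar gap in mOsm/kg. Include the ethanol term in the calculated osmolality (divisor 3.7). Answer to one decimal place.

11.1 mOsm/kg

Calculated osmolality = 2·Na + glucose/18 + urea + ethanol/3.7
= 2·144 + 127/18 + 2.1 + 199/3.7
= 288 + 7.06 + 2.10 + 53.78
= 350.94 mOsm/kg ≈ 350.9 mOsm/kg
Osmolar gap = measured − calculated = 362 − 350.9 = 11.1 mOsm/kg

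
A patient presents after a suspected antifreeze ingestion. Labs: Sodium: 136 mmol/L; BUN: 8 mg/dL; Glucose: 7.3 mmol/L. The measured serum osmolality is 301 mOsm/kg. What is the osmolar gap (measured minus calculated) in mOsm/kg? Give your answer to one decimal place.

Calculated osmolality = 2·Na + glucose + BUN/2.8
= 2·136 + 7.3 + 8/2.8
= 272 + 7.30 + 2.86
= 282.16 mOsm/kg ≈ 282.2 mOsm/kg
Osmolar gap = measured − calculated = 301 − 282.2 = 18.8 mOsm/kg

18.8 mOsm/kg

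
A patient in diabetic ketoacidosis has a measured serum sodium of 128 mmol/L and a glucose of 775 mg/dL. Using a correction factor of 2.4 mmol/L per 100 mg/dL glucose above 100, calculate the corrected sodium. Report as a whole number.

144 mmol/L

Corrected Na = measured Na + 2.4 · (glucose − 100)/100
= 128 + 2.4 · (775 − 100)/100
= 128 + 16.2
= 144.2 mmol/L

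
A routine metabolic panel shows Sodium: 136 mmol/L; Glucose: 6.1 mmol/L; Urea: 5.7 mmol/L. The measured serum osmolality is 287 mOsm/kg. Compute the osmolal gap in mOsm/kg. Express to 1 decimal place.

Calculated osmolality = 2·Na + glucose + urea
= 2·136 + 6.1 + 5.7
= 272 + 6.10 + 5.70
= 283.8 mOsm/kg ≈ 283.8 mOsm/kg
Osmolar gap = measured − calculated = 287 − 283.8 = 3.2 mOsm/kg

3.2 mOsm/kg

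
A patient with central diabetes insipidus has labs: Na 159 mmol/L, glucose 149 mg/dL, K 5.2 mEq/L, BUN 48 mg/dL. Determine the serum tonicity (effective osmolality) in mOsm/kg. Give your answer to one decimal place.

Effective osmolality excludes urea (freely permeant across cell membranes):
2·Na + glucose/18
= 2·159 + 149/18
= 318 + 8.28
= 326.28 mOsm/kg

326.3 mOsm/kg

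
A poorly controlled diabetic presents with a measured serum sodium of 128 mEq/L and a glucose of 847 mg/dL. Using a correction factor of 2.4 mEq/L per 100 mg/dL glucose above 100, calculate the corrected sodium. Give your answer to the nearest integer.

Corrected Na = measured Na + 2.4 · (glucose − 100)/100
= 128 + 2.4 · (847 − 100)/100
= 128 + 17.9
= 145.9 mEq/L

146 mEq/L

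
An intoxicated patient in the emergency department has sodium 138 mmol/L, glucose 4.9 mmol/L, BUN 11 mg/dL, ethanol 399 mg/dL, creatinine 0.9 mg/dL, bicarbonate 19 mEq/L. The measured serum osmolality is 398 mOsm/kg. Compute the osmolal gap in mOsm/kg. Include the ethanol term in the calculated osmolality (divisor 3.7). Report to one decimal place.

Calculated osmolality = 2·Na + glucose + BUN/2.8 + ethanol/3.7
= 2·138 + 4.9 + 11/2.8 + 399/3.7
= 276 + 4.90 + 3.93 + 107.84
= 392.67 mOsm/kg ≈ 392.7 mOsm/kg
Osmolar gap = measured − calculated = 398 − 392.7 = 5.3 mOsm/kg

5.3 mOsm/kg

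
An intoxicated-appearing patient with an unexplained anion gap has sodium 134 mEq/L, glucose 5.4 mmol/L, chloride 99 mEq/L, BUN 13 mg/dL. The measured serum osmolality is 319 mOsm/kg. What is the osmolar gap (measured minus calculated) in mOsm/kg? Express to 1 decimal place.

41.0 mOsm/kg

Calculated osmolality = 2·Na + glucose + BUN/2.8
= 2·134 + 5.4 + 13/2.8
= 268 + 5.40 + 4.64
= 278.04 mOsm/kg ≈ 278.0 mOsm/kg
Osmolar gap = measured − calculated = 319 − 278.0 = 41.0 mOsm/kg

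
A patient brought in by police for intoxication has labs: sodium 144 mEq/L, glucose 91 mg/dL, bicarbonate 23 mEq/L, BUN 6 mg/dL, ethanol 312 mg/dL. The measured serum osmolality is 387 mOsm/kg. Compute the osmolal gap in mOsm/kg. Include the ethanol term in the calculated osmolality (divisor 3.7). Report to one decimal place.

7.5 mOsm/kg

Calculated osmolality = 2·Na + glucose/18 + BUN/2.8 + ethanol/3.7
= 2·144 + 91/18 + 6/2.8 + 312/3.7
= 288 + 5.06 + 2.14 + 84.32
= 379.52 mOsm/kg ≈ 379.5 mOsm/kg
Osmolar gap = measured − calculated = 387 − 379.5 = 7.5 mOsm/kg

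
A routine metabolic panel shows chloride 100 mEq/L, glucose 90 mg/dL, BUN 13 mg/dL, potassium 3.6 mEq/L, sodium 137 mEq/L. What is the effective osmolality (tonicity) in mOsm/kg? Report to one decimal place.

Effective osmolality excludes urea (freely permeant across cell membranes):
2·Na + glucose/18
= 2·137 + 90/18
= 274 + 5
= 279 mOsm/kg

279.0 mOsm/kg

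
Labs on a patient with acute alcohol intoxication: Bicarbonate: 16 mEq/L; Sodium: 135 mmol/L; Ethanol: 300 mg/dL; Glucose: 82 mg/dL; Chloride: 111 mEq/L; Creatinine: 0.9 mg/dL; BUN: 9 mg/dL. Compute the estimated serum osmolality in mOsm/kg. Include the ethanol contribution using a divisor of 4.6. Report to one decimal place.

Calculated osmolality = 2·Na + glucose/18 + BUN/2.8 + ethanol/4.6
= 2·135 + 82/18 + 9/2.8 + 300/4.6
= 270 + 4.56 + 3.21 + 65.22
= 342.99 mOsm/kg

343.0 mOsm/kg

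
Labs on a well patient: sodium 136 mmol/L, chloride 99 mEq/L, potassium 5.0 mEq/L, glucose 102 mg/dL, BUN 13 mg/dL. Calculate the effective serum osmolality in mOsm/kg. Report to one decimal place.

277.7 mOsm/kg

Effective osmolality excludes urea (freely permeant across cell membranes):
2·Na + glucose/18
= 2·136 + 102/18
= 272 + 5.67
= 277.67 mOsm/kg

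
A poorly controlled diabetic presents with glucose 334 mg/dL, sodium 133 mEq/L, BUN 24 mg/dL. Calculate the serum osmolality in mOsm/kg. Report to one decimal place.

293.1 mOsm/kg

Calculated osmolality = 2·Na + glucose/18 + BUN/2.8
= 2·133 + 334/18 + 24/2.8
= 266 + 18.56 + 8.57
= 293.13 mOsm/kg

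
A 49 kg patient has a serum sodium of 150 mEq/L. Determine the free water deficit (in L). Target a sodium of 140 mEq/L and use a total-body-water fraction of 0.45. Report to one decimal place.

TBW = 0.45 · 49 = 22.05 L
Free water deficit = TBW · (Na/140 − 1)
= 22.05 · (150/140 − 1)
= 22.05 · 0.0714
= 1.57 L

1.6 L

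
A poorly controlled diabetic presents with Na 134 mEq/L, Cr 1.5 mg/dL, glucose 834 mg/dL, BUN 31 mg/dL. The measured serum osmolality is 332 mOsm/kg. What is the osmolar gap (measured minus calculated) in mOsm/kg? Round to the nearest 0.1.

6.6 mOsm/kg

Calculated osmolality = 2·Na + glucose/18 + BUN/2.8
= 2·134 + 834/18 + 31/2.8
= 268 + 46.33 + 11.07
= 325.4 mOsm/kg ≈ 325.4 mOsm/kg
Osmolar gap = measured − calculated = 332 − 325.4 = 6.6 mOsm/kg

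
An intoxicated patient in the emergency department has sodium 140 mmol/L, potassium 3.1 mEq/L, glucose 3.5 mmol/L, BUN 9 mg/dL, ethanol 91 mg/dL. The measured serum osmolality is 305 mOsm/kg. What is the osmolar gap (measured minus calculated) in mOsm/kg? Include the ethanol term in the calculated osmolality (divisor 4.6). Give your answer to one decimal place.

Calculated osmolality = 2·Na + glucose + BUN/2.8 + ethanol/4.6
= 2·140 + 3.5 + 9/2.8 + 91/4.6
= 280 + 3.50 + 3.21 + 19.78
= 306.49 mOsm/kg ≈ 306.5 mOsm/kg
Osmolar gap = measured − calculated = 305 − 306.5 = -1.5 mOsm/kg

-1.5 mOsm/kg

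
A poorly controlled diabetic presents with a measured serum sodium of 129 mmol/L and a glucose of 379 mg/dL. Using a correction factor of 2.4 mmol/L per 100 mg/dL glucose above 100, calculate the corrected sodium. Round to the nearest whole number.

Corrected Na = measured Na + 2.4 · (glucose − 100)/100
= 129 + 2.4 · (379 − 100)/100
= 129 + 6.7
= 135.7 mmol/L

136 mmol/L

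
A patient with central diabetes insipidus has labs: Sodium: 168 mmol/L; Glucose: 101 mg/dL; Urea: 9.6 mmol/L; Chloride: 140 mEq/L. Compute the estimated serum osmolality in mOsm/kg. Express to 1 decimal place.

351.2 mOsm/kg

Calculated osmolality = 2·Na + glucose/18 + urea
= 2·168 + 101/18 + 9.6
= 336 + 5.61 + 9.60
= 351.21 mOsm/kg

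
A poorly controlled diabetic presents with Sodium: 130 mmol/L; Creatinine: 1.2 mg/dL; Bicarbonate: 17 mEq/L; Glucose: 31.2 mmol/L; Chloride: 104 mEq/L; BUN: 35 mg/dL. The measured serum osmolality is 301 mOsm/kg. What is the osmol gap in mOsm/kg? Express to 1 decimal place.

Calculated osmolality = 2·Na + glucose + BUN/2.8
= 2·130 + 31.2 + 35/2.8
= 260 + 31.20 + 12.50
= 303.7 mOsm/kg ≈ 303.7 mOsm/kg
Osmolar gap = measured − calculated = 301 − 303.7 = -2.7 mOsm/kg

-2.7 mOsm/kg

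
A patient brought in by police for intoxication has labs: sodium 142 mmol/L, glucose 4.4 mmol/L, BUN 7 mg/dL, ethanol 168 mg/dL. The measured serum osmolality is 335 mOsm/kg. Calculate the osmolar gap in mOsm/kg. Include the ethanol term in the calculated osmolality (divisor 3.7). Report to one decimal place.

-1.3 mOsm/kg

Calculated osmolality = 2·Na + glucose + BUN/2.8 + ethanol/3.7
= 2·142 + 4.4 + 7/2.8 + 168/3.7
= 284 + 4.40 + 2.50 + 45.41
= 336.31 mOsm/kg ≈ 336.3 mOsm/kg
Osmolar gap = measured − calculated = 335 − 336.3 = -1.3 mOsm/kg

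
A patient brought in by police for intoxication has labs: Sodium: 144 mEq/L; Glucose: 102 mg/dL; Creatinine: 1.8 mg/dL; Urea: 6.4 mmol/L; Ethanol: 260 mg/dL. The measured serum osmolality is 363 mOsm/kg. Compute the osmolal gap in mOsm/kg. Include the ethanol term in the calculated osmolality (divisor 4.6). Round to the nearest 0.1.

6.4 mOsm/kg

Calculated osmolality = 2·Na + glucose/18 + urea + ethanol/4.6
= 2·144 + 102/18 + 6.4 + 260/4.6
= 288 + 5.67 + 6.40 + 56.52
= 356.59 mOsm/kg ≈ 356.6 mOsm/kg
Osmolar gap = measured − calculated = 363 − 356.6 = 6.4 mOsm/kg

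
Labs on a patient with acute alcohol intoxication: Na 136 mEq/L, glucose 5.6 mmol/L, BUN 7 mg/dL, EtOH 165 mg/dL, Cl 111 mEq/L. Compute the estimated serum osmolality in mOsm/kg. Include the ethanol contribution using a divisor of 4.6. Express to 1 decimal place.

Calculated osmolality = 2·Na + glucose + BUN/2.8 + ethanol/4.6
= 2·136 + 5.6 + 7/2.8 + 165/4.6
= 272 + 5.60 + 2.50 + 35.87
= 315.97 mOsm/kg

316.0 mOsm/kg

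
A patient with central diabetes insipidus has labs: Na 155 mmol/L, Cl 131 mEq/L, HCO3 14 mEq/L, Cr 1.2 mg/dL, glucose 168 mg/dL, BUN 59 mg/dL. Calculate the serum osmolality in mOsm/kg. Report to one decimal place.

Calculated osmolality = 2·Na + glucose/18 + BUN/2.8
= 2·155 + 168/18 + 59/2.8
= 310 + 9.33 + 21.07
= 340.4 mOsm/kg

340.4 mOsm/kg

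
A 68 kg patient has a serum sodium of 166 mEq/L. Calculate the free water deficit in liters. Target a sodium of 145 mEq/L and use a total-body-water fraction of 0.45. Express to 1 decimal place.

TBW = 0.45 · 68 = 30.6 L
Free water deficit = TBW · (Na/145 − 1)
= 30.6 · (166/145 − 1)
= 30.6 · 0.1448
= 4.43 L

4.4 L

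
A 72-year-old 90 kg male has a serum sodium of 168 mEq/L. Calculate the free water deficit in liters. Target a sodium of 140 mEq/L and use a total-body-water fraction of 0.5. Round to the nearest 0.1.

TBW = 0.5 · 90 = 45 L
Free water deficit = TBW · (Na/140 − 1)
= 45 · (168/140 − 1)
= 45 · 0.2
= 9 L

9.0 L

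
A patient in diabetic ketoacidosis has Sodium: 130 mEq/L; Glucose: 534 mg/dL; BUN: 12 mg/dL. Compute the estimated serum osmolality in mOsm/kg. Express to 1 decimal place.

294.0 mOsm/kg

Calculated osmolality = 2·Na + glucose/18 + BUN/2.8
= 2·130 + 534/18 + 12/2.8
= 260 + 29.67 + 4.29
= 293.96 mOsm/kg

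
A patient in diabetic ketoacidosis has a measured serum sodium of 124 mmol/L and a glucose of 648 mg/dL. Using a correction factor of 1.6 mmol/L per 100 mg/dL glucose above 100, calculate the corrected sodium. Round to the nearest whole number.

Corrected Na = measured Na + 1.6 · (glucose − 100)/100
= 124 + 1.6 · (648 − 100)/100
= 124 + 8.8
= 132.8 mmol/L

133 mmol/L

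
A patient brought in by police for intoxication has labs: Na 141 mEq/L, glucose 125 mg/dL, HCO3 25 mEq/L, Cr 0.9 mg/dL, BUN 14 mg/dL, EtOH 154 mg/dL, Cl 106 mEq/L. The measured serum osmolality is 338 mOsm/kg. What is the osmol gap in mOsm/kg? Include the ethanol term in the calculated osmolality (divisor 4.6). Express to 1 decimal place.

Calculated osmolality = 2·Na + glucose/18 + BUN/2.8 + ethanol/4.6
= 2·141 + 125/18 + 14/2.8 + 154/4.6
= 282 + 6.94 + 5 + 33.48
= 327.42 mOsm/kg ≈ 327.4 mOsm/kg
Osmolar gap = measured − calculated = 338 − 327.4 = 10.6 mOsm/kg

10.6 mOsm/kg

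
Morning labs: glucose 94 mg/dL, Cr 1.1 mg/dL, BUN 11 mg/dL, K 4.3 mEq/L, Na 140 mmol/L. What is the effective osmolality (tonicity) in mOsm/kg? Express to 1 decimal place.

285.2 mOsm/kg

Effective osmolality excludes urea (freely permeant across cell membranes):
2·Na + glucose/18
= 2·140 + 94/18
= 280 + 5.22
= 285.22 mOsm/kg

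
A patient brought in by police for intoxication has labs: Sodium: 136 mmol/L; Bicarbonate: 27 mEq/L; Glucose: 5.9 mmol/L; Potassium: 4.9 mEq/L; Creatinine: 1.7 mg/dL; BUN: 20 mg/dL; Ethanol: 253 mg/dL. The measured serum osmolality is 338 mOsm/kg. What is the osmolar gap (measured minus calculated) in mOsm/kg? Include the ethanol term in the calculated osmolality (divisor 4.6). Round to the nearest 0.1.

Calculated osmolality = 2·Na + glucose + BUN/2.8 + ethanol/4.6
= 2·136 + 5.9 + 20/2.8 + 253/4.6
= 272 + 5.90 + 7.14 + 55
= 340.04 mOsm/kg ≈ 340.0 mOsm/kg
Osmolar gap = measured − calculated = 338 − 340.0 = -2.0 mOsm/kg

-2.0 mOsm/kg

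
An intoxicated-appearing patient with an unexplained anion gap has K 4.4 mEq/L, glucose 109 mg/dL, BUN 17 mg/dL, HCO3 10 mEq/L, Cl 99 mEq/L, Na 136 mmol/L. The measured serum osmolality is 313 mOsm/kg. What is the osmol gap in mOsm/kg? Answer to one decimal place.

28.9 mOsm/kg

Calculated osmolality = 2·Na + glucose/18 + BUN/2.8
= 2·136 + 109/18 + 17/2.8
= 272 + 6.06 + 6.07
= 284.13 mOsm/kg ≈ 284.1 mOsm/kg
Osmolar gap = measured − calculated = 313 − 284.1 = 28.9 mOsm/kg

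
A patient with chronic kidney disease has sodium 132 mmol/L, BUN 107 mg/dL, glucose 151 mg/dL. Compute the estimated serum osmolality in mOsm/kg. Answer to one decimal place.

Calculated osmolality = 2·Na + glucose/18 + BUN/2.8
= 2·132 + 151/18 + 107/2.8
= 264 + 8.39 + 38.21
= 310.6 mOsm/kg

310.6 mOsm/kg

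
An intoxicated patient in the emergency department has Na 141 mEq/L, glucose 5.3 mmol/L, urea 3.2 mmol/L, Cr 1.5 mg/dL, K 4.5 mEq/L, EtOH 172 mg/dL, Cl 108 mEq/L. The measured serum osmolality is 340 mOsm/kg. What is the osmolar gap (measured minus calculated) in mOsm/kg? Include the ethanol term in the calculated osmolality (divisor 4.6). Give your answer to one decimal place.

12.1 mOsm/kg

Calculated osmolality = 2·Na + glucose + urea + ethanol/4.6
= 2·141 + 5.3 + 3.2 + 172/4.6
= 282 + 5.30 + 3.20 + 37.39
= 327.89 mOsm/kg ≈ 327.9 mOsm/kg
Osmolar gap = measured − calculated = 340 − 327.9 = 12.1 mOsm/kg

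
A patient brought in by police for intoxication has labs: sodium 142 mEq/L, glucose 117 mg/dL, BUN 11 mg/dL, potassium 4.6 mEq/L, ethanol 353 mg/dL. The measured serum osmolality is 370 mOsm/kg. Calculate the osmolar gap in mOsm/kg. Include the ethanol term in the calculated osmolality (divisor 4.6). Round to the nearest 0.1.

-1.2 mOsm/kg

Calculated osmolality = 2·Na + glucose/18 + BUN/2.8 + ethanol/4.6
= 2·142 + 117/18 + 11/2.8 + 353/4.6
= 284 + 6.50 + 3.93 + 76.74
= 371.17 mOsm/kg ≈ 371.2 mOsm/kg
Osmolar gap = measured − calculated = 370 − 371.2 = -1.2 mOsm/kg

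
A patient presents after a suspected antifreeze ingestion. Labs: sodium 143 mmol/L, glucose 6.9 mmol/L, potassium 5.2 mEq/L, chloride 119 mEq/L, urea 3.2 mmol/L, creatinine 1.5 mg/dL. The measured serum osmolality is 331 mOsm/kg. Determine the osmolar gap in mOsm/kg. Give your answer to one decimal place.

34.9 mOsm/kg

Calculated osmolality = 2·Na + glucose + urea
= 2·143 + 6.9 + 3.2
= 286 + 6.90 + 3.20
= 296.1 mOsm/kg ≈ 296.1 mOsm/kg
Osmolar gap = measured − calculated = 331 − 296.1 = 34.9 mOsm/kg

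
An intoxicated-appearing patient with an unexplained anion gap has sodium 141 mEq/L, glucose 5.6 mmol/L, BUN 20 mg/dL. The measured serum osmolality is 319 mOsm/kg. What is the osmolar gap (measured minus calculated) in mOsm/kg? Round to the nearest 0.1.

24.3 mOsm/kg

Calculated osmolality = 2·Na + glucose + BUN/2.8
= 2·141 + 5.6 + 20/2.8
= 282 + 5.60 + 7.14
= 294.74 mOsm/kg ≈ 294.7 mOsm/kg
Osmolar gap = measured − calculated = 319 − 294.7 = 24.3 mOsm/kg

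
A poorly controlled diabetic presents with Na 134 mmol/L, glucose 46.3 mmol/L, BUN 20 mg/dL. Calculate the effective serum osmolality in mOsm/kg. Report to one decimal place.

314.3 mOsm/kg

Effective osmolality excludes urea (freely permeant across cell membranes):
2·Na + glucose
= 2·134 + 46.3
= 268 + 46.3
= 314.3 mOsm/kg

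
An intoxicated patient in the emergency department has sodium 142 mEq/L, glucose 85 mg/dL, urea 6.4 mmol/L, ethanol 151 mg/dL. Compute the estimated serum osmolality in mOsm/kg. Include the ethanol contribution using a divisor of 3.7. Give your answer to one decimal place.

335.9 mOsm/kg

Calculated osmolality = 2·Na + glucose/18 + urea + ethanol/3.7
= 2·142 + 85/18 + 6.4 + 151/3.7
= 284 + 4.72 + 6.40 + 40.81
= 335.93 mOsm/kg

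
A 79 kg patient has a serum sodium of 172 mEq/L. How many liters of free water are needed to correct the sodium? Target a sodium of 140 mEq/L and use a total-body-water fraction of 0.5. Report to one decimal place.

TBW = 0.5 · 79 = 39.5 L
Free water deficit = TBW · (Na/140 − 1)
= 39.5 · (172/140 − 1)
= 39.5 · 0.2286
= 9.03 L

9.0 L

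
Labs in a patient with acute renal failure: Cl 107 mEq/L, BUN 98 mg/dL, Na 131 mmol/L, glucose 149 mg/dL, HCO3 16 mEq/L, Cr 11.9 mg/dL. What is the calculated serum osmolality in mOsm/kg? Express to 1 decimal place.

305.3 mOsm/kg

Calculated osmolality = 2·Na + glucose/18 + BUN/2.8
= 2·131 + 149/18 + 98/2.8
= 262 + 8.28 + 35
= 305.28 mOsm/kg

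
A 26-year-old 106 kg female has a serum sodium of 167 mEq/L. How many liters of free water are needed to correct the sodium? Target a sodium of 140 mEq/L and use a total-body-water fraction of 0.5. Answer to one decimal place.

TBW = 0.5 · 106 = 53 L
Free water deficit = TBW · (Na/140 − 1)
= 53 · (167/140 − 1)
= 53 · 0.1929
= 10.22 L

10.2 L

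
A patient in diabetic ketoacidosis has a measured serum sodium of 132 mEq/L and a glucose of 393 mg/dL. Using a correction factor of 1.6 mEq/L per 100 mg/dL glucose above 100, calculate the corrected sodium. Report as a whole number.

137 mEq/L

Corrected Na = measured Na + 1.6 · (glucose − 100)/100
= 132 + 1.6 · (393 − 100)/100
= 132 + 4.7
= 136.7 mEq/L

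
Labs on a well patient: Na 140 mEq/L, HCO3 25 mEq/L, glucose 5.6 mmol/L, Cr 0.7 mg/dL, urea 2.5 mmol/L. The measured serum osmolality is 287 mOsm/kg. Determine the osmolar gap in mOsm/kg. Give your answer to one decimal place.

-1.1 mOsm/kg

Calculated osmolality = 2·Na + glucose + urea
= 2·140 + 5.6 + 2.5
= 280 + 5.60 + 2.50
= 288.1 mOsm/kg ≈ 288.1 mOsm/kg
Osmolar gap = measured − calculated = 287 − 288.1 = -1.1 mOsm/kg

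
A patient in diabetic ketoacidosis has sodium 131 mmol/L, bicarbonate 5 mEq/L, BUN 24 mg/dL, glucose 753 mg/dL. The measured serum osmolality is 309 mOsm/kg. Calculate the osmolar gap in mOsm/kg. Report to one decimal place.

-3.4 mOsm/kg

Calculated osmolality = 2·Na + glucose/18 + BUN/2.8
= 2·131 + 753/18 + 24/2.8
= 262 + 41.83 + 8.57
= 312.4 mOsm/kg ≈ 312.4 mOsm/kg
Osmolar gap = measured − calculated = 309 − 312.4 = -3.4 mOsm/kg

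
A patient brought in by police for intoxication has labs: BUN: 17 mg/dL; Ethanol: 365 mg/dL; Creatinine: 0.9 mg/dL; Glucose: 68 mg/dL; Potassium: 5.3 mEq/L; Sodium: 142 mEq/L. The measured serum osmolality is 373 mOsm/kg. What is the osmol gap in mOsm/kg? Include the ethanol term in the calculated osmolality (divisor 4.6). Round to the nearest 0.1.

Calculated osmolality = 2·Na + glucose/18 + BUN/2.8 + ethanol/4.6
= 2·142 + 68/18 + 17/2.8 + 365/4.6
= 284 + 3.78 + 6.07 + 79.35
= 373.2 mOsm/kg ≈ 373.2 mOsm/kg
Osmolar gap = measured − calculated = 373 − 373.2 = -0.2 mOsm/kg

-0.2 mOsm/kg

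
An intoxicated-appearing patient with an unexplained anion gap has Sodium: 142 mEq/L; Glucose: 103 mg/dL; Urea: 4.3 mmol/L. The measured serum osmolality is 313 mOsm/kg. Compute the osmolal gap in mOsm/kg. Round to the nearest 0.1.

Calculated osmolality = 2·Na + glucose/18 + urea
= 2·142 + 103/18 + 4.3
= 284 + 5.72 + 4.30
= 294.02 mOsm/kg ≈ 294.0 mOsm/kg
Osmolar gap = measured − calculated = 313 − 294.0 = 19.0 mOsm/kg

19.0 mOsm/kg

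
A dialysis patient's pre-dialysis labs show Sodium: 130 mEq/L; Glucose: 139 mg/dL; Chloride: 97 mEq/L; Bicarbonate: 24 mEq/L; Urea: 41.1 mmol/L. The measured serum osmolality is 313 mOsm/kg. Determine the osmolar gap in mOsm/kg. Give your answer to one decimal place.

Calculated osmolality = 2·Na + glucose/18 + urea
= 2·130 + 139/18 + 41.1
= 260 + 7.72 + 41.10
= 308.82 mOsm/kg ≈ 308.8 mOsm/kg
Osmolar gap = measured − calculated = 313 − 308.8 = 4.2 mOsm/kg

4.2 mOsm/kg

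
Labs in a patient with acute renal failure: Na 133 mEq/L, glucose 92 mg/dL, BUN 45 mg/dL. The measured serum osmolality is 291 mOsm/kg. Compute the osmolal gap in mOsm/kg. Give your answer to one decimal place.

Calculated osmolality = 2·Na + glucose/18 + BUN/2.8
= 2·133 + 92/18 + 45/2.8
= 266 + 5.11 + 16.07
= 287.18 mOsm/kg ≈ 287.2 mOsm/kg
Osmolar gap = measured − calculated = 291 − 287.2 = 3.8 mOsm/kg

3.8 mOsm/kg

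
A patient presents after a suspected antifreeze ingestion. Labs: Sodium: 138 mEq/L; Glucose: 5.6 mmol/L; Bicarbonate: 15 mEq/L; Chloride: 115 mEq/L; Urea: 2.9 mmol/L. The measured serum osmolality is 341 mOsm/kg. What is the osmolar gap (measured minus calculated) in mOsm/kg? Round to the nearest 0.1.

56.5 mOsm/kg

Calculated osmolality = 2·Na + glucose + urea
= 2·138 + 5.6 + 2.9
= 276 + 5.60 + 2.90
= 284.5 mOsm/kg ≈ 284.5 mOsm/kg
Osmolar gap = measured − calculated = 341 − 284.5 = 56.5 mOsm/kg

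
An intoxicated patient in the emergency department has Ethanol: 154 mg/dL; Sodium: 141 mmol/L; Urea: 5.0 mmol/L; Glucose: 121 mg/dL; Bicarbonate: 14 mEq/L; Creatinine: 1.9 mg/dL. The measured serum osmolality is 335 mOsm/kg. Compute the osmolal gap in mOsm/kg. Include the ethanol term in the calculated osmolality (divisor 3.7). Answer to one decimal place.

Calculated osmolality = 2·Na + glucose/18 + urea + ethanol/3.7
= 2·141 + 121/18 + 5 + 154/3.7
= 282 + 6.72 + 5 + 41.62
= 335.34 mOsm/kg ≈ 335.3 mOsm/kg
Osmolar gap = measured − calculated = 335 − 335.3 = -0.3 mOsm/kg

-0.3 mOsm/kg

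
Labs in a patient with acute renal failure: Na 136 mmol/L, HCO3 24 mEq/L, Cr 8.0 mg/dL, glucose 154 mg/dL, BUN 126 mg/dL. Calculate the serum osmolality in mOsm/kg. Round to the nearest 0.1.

325.6 mOsm/kg

Calculated osmolality = 2·Na + glucose/18 + BUN/2.8
= 2·136 + 154/18 + 126/2.8
= 272 + 8.56 + 45
= 325.56 mOsm/kg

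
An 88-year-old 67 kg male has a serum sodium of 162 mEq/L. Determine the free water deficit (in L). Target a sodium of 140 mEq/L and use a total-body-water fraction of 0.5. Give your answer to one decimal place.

TBW = 0.5 · 67 = 33.5 L
Free water deficit = TBW · (Na/140 − 1)
= 33.5 · (162/140 − 1)
= 33.5 · 0.1571
= 5.26 L

5.3 L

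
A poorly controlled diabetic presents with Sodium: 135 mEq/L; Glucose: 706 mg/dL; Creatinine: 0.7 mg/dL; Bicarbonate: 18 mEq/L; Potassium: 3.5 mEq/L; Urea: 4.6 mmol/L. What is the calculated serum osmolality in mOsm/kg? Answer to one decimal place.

Calculated osmolality = 2·Na + glucose/18 + urea
= 2·135 + 706/18 + 4.6
= 270 + 39.22 + 4.60
= 313.82 mOsm/kg

313.8 mOsm/kg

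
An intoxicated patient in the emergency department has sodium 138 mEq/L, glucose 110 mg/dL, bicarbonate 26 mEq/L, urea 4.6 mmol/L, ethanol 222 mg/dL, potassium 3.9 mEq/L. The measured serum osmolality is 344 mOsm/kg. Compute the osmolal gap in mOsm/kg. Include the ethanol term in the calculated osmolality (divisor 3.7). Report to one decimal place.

-2.7 mOsm/kg

Calculated osmolality = 2·Na + glucose/18 + urea + ethanol/3.7
= 2·138 + 110/18 + 4.6 + 222/3.7
= 276 + 6.11 + 4.60 + 60
= 346.71 mOsm/kg ≈ 346.7 mOsm/kg
Osmolar gap = measured − calculated = 344 − 346.7 = -2.7 mOsm/kg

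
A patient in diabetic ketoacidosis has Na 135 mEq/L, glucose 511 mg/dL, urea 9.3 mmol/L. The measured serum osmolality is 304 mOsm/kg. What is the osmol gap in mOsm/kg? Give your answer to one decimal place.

Calculated osmolality = 2·Na + glucose/18 + urea
= 2·135 + 511/18 + 9.3
= 270 + 28.39 + 9.30
= 307.69 mOsm/kg ≈ 307.7 mOsm/kg
Osmolar gap = measured − calculated = 304 − 307.7 = -3.7 mOsm/kg

-3.7 mOsm/kg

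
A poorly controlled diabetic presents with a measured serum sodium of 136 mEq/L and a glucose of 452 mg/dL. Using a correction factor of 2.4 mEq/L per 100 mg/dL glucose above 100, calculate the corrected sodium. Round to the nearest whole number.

Corrected Na = measured Na + 2.4 · (glucose − 100)/100
= 136 + 2.4 · (452 − 100)/100
= 136 + 8.4
= 144.4 mEq/L

144 mEq/L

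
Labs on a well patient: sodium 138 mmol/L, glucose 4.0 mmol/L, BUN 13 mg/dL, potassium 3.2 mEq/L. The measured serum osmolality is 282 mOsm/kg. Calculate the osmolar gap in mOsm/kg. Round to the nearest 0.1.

-2.6 mOsm/kg

Calculated osmolality = 2·Na + glucose + BUN/2.8
= 2·138 + 4 + 13/2.8
= 276 + 4 + 4.64
= 284.64 mOsm/kg ≈ 284.6 mOsm/kg
Osmolar gap = measured − calculated = 282 − 284.6 = -2.6 mOsm/kg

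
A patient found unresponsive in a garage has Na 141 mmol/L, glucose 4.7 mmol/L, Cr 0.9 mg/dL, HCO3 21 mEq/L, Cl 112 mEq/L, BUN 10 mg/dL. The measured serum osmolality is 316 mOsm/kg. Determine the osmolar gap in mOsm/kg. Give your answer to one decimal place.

Calculated osmolality = 2·Na + glucose + BUN/2.8
= 2·141 + 4.7 + 10/2.8
= 282 + 4.70 + 3.57
= 290.27 mOsm/kg ≈ 290.3 mOsm/kg
Osmolar gap = measured − calculated = 316 − 290.3 = 25.7 mOsm/kg

25.7 mOsm/kg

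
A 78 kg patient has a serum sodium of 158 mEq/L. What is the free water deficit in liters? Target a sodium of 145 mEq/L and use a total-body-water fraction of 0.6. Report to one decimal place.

4.2 L

TBW = 0.6 · 78 = 46.8 L
Free water deficit = TBW · (Na/145 − 1)
= 46.8 · (158/145 − 1)
= 46.8 · 0.0897
= 4.2 L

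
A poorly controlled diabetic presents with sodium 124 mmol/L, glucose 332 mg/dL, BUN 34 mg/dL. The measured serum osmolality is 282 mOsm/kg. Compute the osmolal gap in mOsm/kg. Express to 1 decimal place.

Calculated osmolality = 2·Na + glucose/18 + BUN/2.8
= 2·124 + 332/18 + 34/2.8
= 248 + 18.44 + 12.14
= 278.58 mOsm/kg ≈ 278.6 mOsm/kg
Osmolar gap = measured − calculated = 282 − 278.6 = 3.4 mOsm/kg

3.4 mOsm/kg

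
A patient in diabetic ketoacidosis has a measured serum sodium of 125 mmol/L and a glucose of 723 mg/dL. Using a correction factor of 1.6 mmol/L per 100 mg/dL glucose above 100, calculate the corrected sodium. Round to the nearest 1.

135 mmol/L

Corrected Na = measured Na + 1.6 · (glucose − 100)/100
= 125 + 1.6 · (723 − 100)/100
= 125 + 10
= 135 mmol/L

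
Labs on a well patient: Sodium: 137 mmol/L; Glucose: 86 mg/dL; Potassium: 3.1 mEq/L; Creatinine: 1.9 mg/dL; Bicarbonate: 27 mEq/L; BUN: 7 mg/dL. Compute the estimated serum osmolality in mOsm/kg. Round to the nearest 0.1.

Calculated osmolality = 2·Na + glucose/18 + BUN/2.8
= 2·137 + 86/18 + 7/2.8
= 274 + 4.78 + 2.50
= 281.28 mOsm/kg

281.3 mOsm/kg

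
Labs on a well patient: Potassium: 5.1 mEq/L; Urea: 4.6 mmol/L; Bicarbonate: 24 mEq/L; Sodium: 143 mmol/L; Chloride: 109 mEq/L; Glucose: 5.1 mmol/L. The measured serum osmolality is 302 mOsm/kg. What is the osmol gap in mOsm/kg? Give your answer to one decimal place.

6.3 mOsm/kg

Calculated osmolality = 2·Na + glucose + urea
= 2·143 + 5.1 + 4.6
= 286 + 5.10 + 4.60
= 295.7 mOsm/kg ≈ 295.7 mOsm/kg
Osmolar gap = measured − calculated = 302 − 295.7 = 6.3 mOsm/kg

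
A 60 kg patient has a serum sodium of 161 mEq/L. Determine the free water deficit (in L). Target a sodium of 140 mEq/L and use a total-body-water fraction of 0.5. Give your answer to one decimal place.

4.5 L

TBW = 0.5 · 60 = 30 L
Free water deficit = TBW · (Na/140 − 1)
= 30 · (161/140 − 1)
= 30 · 0.15
= 4.5 L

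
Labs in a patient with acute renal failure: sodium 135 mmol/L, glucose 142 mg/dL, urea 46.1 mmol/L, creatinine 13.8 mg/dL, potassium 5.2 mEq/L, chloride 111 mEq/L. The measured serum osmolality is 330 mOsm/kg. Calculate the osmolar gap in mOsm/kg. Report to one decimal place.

6.0 mOsm/kg

Calculated osmolality = 2·Na + glucose/18 + urea
= 2·135 + 142/18 + 46.1
= 270 + 7.89 + 46.10
= 323.99 mOsm/kg ≈ 324.0 mOsm/kg
Osmolar gap = measured − calculated = 330 − 324.0 = 6.0 mOsm/kg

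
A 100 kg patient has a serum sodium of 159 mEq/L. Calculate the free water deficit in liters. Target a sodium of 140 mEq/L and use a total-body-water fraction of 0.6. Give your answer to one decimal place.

8.1 L

TBW = 0.6 · 100 = 60 L
Free water deficit = TBW · (Na/140 − 1)
= 60 · (159/140 − 1)
= 60 · 0.1357
= 8.14 L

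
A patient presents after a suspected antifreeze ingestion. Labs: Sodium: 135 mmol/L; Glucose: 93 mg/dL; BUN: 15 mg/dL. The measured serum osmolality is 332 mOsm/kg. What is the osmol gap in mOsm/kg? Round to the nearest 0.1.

51.5 mOsm/kg

Calculated osmolality = 2·Na + glucose/18 + BUN/2.8
= 2·135 + 93/18 + 15/2.8
= 270 + 5.17 + 5.36
= 280.53 mOsm/kg ≈ 280.5 mOsm/kg
Osmolar gap = measured − calculated = 332 − 280.5 = 51.5 mOsm/kg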